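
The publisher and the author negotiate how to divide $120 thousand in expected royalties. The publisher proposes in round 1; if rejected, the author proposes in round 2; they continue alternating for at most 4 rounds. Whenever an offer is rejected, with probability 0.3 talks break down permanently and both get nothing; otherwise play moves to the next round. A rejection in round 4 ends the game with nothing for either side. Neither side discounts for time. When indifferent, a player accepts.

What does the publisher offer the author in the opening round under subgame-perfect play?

66.36

Round 4 (the author proposes): the publisher will accept anything ≥ 0, so the author offers 0 and keeps 120.
Round 3 (the publisher proposes): rejecting gives the author an expected 0.7 × 120 = 84, so the publisher offers 84, keeping 36.
Round 2 (the author proposes): rejecting gives the publisher an expected 0.7 × 36 = 25.2, so the author offers 25.2, keeping 94.8.
Round 1 (the publisher proposes): rejecting gives the author an expected 0.7 × 94.8 = 66.36; the publisher offers that and keeps 53.64.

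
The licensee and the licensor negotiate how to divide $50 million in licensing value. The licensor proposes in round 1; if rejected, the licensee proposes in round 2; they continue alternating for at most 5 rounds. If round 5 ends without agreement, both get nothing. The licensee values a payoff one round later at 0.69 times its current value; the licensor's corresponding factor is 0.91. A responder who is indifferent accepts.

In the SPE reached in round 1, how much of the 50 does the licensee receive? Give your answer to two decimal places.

5.05

By backward induction:
Round 5 (the licensor proposes): the licensee will accept anything ≥ 0, so the licensor offers 0 and keeps 50.
Round 4 (the licensee proposes): the licensor can get 50 next round, worth 0.91 × 50 = 45.5 now, so the licensee offers 45.5, keeping 4.5.
Round 3 (the licensor proposes): the licensee can get 4.5 next round, worth 0.69 × 4.5 = 3.105 now, so the licensor offers 3.105, keeping 46.895.
Round 2 (the licensee proposes): the licensor can get 46.895 next round, worth 0.91 × 46.895 = 42.67445 now; the licensee offers that and keeps 7.32555.
Round 1 (the licensor proposes): the licensee can get 7.32555 next round, worth 0.69 × 7.32555 = 5.0546295 now; the licensor offers that and keeps 44.9453705.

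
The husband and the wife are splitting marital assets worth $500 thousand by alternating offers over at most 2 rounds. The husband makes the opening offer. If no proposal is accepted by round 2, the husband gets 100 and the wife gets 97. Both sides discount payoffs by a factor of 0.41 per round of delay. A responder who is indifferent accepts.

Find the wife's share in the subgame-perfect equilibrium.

Round 2 (the wife proposes): the husband gets 100 if talks fail, so the wife offers 100 and keeps 400.
Round 1 (the husband proposes): the wife can get 400 next round, worth 0.41 × 400 = 164 now, so the husband offers 164, keeping 336.

164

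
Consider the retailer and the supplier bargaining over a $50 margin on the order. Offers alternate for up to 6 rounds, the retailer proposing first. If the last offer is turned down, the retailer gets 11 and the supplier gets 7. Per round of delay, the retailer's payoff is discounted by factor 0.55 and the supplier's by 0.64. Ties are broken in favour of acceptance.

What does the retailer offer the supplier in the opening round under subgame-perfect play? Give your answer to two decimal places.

Round 6 (the supplier proposes): the retailer gets 11 if talks fail, so the supplier offers 11 and keeps 39.
Round 5 (the retailer proposes): the supplier can get 39 next round, worth 0.64 × 39 = 24.96 now, so the retailer offers 24.96, keeping 25.04.
Round 4 (the supplier proposes): the retailer can get 25.04 next round, worth 0.55 × 25.04 = 13.772 now, so the supplier offers 13.772, keeping 36.228.
Round 3 (the retailer proposes): the supplier can get 36.228 next round, worth 0.64 × 36.228 = 23.18592 now. The retailer offers 23.18592 and keeps 50 − 23.18592 = 26.81408.
Round 2 (the supplier proposes): the retailer can get 26.81408 next round, worth 0.55 × 26.81408 = 14.747744 now, so the supplier offers 14.747744, keeping 35.252256.
Round 1 (the retailer proposes): the supplier can get 35.252256 next round, worth 0.64 × 35.252256 = 22.56144384 now. The retailer offers 22.56144384 and keeps 50 − 22.56144384 = 27.43855616.

22.56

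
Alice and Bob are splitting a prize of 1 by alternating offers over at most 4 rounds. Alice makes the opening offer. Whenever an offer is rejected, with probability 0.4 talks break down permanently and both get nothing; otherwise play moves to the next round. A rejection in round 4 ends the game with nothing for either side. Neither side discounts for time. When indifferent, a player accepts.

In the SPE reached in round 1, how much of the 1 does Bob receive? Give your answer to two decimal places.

Round 4 (Bob proposes): rejection yields 0 for Alice; Bob offers 0 and keeps 1.
Round 3 (Alice proposes): rejecting gives Bob an expected 0.6 × 1 = 0.6; Alice offers that and keeps 0.4.
Round 2 (Bob proposes): rejecting gives Alice an expected 0.6 × 0.4 = 0.24, so Bob offers 0.24, keeping 0.76.
Round 1 (Alice proposes): rejecting gives Bob an expected 0.6 × 0.76 = 0.456; Alice offers that and keeps 0.544.

0.46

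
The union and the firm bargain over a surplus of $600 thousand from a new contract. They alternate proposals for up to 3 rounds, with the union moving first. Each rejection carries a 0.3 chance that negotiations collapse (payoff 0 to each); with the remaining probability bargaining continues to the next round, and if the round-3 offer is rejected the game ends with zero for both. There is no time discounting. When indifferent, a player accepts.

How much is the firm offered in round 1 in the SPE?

126

Round 3 (the union proposes): rejection yields 0 for the firm; the union offers 0 and keeps 600.
Round 2 (the firm proposes): rejecting gives the union an expected 0.7 × 600 = 420. The firm offers 420 and keeps 600 − 420 = 180.
Round 1 (the union proposes): rejecting gives the firm an expected 0.7 × 180 = 126, so the union offers 126, keeping 474.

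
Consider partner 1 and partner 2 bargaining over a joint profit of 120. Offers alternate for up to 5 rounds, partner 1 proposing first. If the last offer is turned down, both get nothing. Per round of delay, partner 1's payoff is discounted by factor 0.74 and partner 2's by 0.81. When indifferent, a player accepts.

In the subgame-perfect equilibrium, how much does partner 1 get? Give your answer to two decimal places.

79.58

Work backward from the last round.
Round 5 (partner 1 proposes): rejection yields 0 for partner 2; partner 1 offers 0 and keeps 120.
Round 4 (partner 2 proposes): partner 1 can get 120 next round, worth 0.74 × 120 = 88.8 now. Partner 2 offers 88.8 and keeps 120 − 88.8 = 31.2.
Round 3 (partner 1 proposes): partner 2 can get 31.2 next round, worth 0.81 × 31.2 = 25.272 now, so partner 1 offers 25.272, keeping 94.728.
Round 2 (partner 2 proposes): partner 1 can get 94.728 next round, worth 0.74 × 94.728 = 70.09872 now, so partner 2 offers 70.09872, keeping 49.90128.
Round 1 (partner 1 proposes): partner 2 can get 49.90128 next round, worth 0.81 × 49.90128 = 40.4200368 now. Partner 1 offers 40.4200368 and keeps 120 − 40.4200368 = 79.5799632.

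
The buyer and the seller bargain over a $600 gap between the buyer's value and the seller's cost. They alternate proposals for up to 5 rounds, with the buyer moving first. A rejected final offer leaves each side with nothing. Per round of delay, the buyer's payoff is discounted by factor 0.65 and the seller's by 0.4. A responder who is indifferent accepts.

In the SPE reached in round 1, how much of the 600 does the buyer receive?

494.16

Round 5 (the buyer proposes): rejection yields 0 for the seller; the buyer offers 0 and keeps 600.
Round 4 (the seller proposes): the buyer can get 600 next round, worth 0.65 × 600 = 390 now, so the seller offers 390, keeping 210.
Round 3 (the buyer proposes): the seller can get 210 next round, worth 0.4 × 210 = 84 now, so the buyer offers 84, keeping 516.
Round 2 (the seller proposes): the buyer can get 516 next round, worth 0.65 × 516 = 335.4 now, so the seller offers 335.4, keeping 264.6.
Round 1 (the buyer proposes): the seller can get 264.6 next round, worth 0.4 × 264.6 = 105.84 now, so the buyer offers 105.84, keeping 494.16.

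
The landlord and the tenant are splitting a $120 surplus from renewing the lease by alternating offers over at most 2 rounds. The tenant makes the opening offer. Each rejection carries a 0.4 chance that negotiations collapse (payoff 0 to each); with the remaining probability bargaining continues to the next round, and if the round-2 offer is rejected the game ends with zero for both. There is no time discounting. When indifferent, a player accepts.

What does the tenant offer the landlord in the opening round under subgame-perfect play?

72

Round 2 (the landlord proposes): rejection yields 0 for the tenant; the landlord offers 0 and keeps 120.
Round 1 (the tenant proposes): rejecting gives the landlord an expected 0.6 × 120 = 72. The tenant offers 72 and keeps 120 − 72 = 48.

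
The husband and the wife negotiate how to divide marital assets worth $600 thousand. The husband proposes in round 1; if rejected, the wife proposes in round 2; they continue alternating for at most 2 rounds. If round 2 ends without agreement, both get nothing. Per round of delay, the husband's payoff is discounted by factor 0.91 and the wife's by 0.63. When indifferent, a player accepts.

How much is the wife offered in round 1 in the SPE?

378

By backward induction:
Round 2 (the wife proposes): the husband will accept anything ≥ 0, so the wife offers 0 and keeps 600.
Round 1 (the husband proposes): the wife can get 600 next round, worth 0.63 × 600 = 378 now, so the husband offers 378, keeping 222.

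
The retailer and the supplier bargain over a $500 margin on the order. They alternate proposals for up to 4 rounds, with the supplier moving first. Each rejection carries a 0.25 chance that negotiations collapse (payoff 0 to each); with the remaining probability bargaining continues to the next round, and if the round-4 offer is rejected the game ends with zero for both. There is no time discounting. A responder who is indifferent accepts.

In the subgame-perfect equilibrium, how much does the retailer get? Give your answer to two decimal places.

304.69

By backward induction:
Round 4 (the retailer proposes): rejection yields 0 for the supplier; the retailer offers 0 and keeps 500.
Round 3 (the supplier proposes): rejecting gives the retailer an expected 0.75 × 500 = 375; the supplier offers that and keeps 125.
Round 2 (the retailer proposes): rejecting gives the supplier an expected 0.75 × 125 = 93.75; the retailer offers that and keeps 406.25.
Round 1 (the supplier proposes): rejecting gives the retailer an expected 0.75 × 406.25 = 304.6875, so the supplier offers 304.6875, keeping 195.3125.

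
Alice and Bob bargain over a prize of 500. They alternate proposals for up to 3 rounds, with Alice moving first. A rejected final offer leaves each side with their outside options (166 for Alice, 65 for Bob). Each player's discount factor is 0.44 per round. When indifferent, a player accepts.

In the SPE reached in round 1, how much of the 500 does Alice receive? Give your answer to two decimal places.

364.22

Round 3 (Alice proposes): Bob gets 65 if talks fail, so Alice offers 65 and keeps 435.
Round 2 (Bob proposes): Alice can get 435 next round, worth 0.44 × 435 = 191.4 now. Bob offers 191.4 and keeps 500 − 191.4 = 308.6.
Round 1 (Alice proposes): Bob can get 308.6 next round, worth 0.44 × 308.6 = 135.784 now. Alice offers 135.784 and keeps 500 − 135.784 = 364.216.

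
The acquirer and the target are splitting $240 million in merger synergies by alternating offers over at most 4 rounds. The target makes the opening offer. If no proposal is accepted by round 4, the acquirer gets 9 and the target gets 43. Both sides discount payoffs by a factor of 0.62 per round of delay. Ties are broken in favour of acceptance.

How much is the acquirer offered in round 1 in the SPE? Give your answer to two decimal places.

103.49

By backward induction:
Round 4 (the acquirer proposes): the target gets 43 if talks fail, so the acquirer offers 43 and keeps 197.
Round 3 (the target proposes): the acquirer can get 197 next round, worth 0.62 × 197 = 122.14 now; the target offers that and keeps 117.86.
Round 2 (the acquirer proposes): the target can get 117.86 next round, worth 0.62 × 117.86 = 73.0732 now, so the acquirer offers 73.0732, keeping 166.9268.
Round 1 (the target proposes): the acquirer can get 166.9268 next round, worth 0.62 × 166.9268 = 103.494616 now. The target offers 103.494616 and keeps 240 − 103.494616 = 136.505384.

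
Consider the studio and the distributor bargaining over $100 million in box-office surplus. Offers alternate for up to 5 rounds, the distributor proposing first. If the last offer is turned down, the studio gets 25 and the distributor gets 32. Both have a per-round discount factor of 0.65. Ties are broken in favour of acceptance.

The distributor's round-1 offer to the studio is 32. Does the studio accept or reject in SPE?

Reject

Round 5 (the distributor proposes): the studio gets 25 if talks fail, so the distributor offers 25 and keeps 75.
Round 4 (the studio proposes): the distributor can get 75 next round, worth 0.65 × 75 = 48.75 now; the studio offers that and keeps 51.25.
Round 3 (the distributor proposes): the studio can get 51.25 next round, worth 0.65 × 51.25 = 33.3125 now, so the distributor offers 33.3125, keeping 66.6875.
Round 2 (the studio proposes): the distributor can get 66.6875 next round, worth 0.65 × 66.6875 = 43.346875 now; the studio offers that and keeps 56.653125.
So by rejecting in round 1, the studio gets 56.653125 next round, worth 0.65 × 56.653125 = 36.82453125 now.
Offer 32 < 36.82453125, so the studio rejects.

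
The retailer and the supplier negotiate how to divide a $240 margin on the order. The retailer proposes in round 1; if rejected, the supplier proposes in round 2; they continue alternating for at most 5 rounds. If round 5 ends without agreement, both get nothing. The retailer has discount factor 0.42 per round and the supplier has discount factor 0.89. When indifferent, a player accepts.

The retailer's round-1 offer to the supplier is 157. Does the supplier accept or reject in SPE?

Round 5 (the retailer proposes): rejection yields 0 for the supplier; the retailer offers 0 and keeps 240.
Round 4 (the supplier proposes): the retailer can get 240 next round, worth 0.42 × 240 = 100.8 now. The supplier offers 100.8 and keeps 240 − 100.8 = 139.2.
Round 3 (the retailer proposes): the supplier can get 139.2 next round, worth 0.89 × 139.2 = 123.888 now; the retailer offers that and keeps 116.112.
Round 2 (the supplier proposes): the retailer can get 116.112 next round, worth 0.42 × 116.112 = 48.76704 now. The supplier offers 48.76704 and keeps 240 − 48.76704 = 191.23296.
So by rejecting in round 1, the supplier gets 191.23296 next round, worth 0.89 × 191.23296 = 170.1973344 now.
Offer 157 < 170.1973344, so the supplier rejects.

Reject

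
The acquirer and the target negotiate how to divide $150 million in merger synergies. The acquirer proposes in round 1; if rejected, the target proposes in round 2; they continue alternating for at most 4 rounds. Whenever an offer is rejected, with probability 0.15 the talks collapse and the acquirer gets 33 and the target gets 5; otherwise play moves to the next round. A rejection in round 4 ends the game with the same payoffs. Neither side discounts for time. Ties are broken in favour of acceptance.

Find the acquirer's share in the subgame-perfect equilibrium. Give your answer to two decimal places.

Round 4 (the target proposes): the acquirer gets 33 if talks fail, so the target offers 33 and keeps 117.
Round 3 (the acquirer proposes): rejecting gives the target an expected 0.85 × 117 + 0.15 × 5 = 100.2. The acquirer offers 100.2 and keeps 150 − 100.2 = 49.8.
Round 2 (the target proposes): rejecting gives the acquirer an expected 0.85 × 49.8 + 0.15 × 33 = 47.28; the target offers that and keeps 102.72.
Round 1 (the acquirer proposes): rejecting gives the target an expected 0.85 × 102.72 + 0.15 × 5 = 88.062; the acquirer offers that and keeps 61.938.

61.94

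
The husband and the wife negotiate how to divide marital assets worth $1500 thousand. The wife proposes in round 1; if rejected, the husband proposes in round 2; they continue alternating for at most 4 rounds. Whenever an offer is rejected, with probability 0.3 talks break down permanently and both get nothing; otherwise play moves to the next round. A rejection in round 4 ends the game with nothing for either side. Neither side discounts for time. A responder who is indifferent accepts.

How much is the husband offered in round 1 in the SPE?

829.5

Round 4 (the husband proposes): rejection yields 0 for the wife; the husband offers 0 and keeps 1500.
Round 3 (the wife proposes): rejecting gives the husband an expected 0.7 × 1500 = 1050; the wife offers that and keeps 450.
Round 2 (the husband proposes): rejecting gives the wife an expected 0.7 × 450 = 315; the husband offers that and keeps 1185.
Round 1 (the wife proposes): rejecting gives the husband an expected 0.7 × 1185 = 829.5. The wife offers 829.5 and keeps 1500 − 829.5 = 670.5.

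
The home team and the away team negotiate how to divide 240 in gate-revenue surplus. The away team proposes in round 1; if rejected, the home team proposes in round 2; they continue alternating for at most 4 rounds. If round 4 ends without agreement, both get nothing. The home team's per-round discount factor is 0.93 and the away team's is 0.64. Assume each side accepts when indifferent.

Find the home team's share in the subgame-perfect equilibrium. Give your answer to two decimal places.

213.20

Round 4 (the home team proposes): rejection yields 0 for the away team; the home team offers 0 and keeps 240.
Round 3 (the away team proposes): the home team can get 240 next round, worth 0.93 × 240 = 223.2 now, so the away team offers 223.2, keeping 16.8.
Round 2 (the home team proposes): the away team can get 16.8 next round, worth 0.64 × 16.8 = 10.752 now; the home team offers that and keeps 229.248.
Round 1 (the away team proposes): the home team can get 229.248 next round, worth 0.93 × 229.248 = 213.20064 now. The away team offers 213.20064 and keeps 240 − 213.20064 = 26.79936.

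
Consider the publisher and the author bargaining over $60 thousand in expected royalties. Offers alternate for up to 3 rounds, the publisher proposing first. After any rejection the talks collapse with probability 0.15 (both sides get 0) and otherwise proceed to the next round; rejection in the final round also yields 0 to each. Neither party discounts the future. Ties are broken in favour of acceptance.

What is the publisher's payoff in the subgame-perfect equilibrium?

Round 3 (the publisher proposes): the author will accept anything ≥ 0, so the publisher offers 0 and keeps 60.
Round 2 (the author proposes): rejecting gives the publisher an expected 0.85 × 60 = 51; the author offers that and keeps 9.
Round 1 (the publisher proposes): rejecting gives the author an expected 0.85 × 9 = 7.65. The publisher offers 7.65 and keeps 60 − 7.65 = 52.35.

52.35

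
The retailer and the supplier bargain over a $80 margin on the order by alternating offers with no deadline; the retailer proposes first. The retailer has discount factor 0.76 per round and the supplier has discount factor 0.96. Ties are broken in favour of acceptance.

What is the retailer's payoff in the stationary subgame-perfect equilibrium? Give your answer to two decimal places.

11.83

Let x be the retailer's share when the retailer proposes and y be the supplier's share when the supplier proposes.
The supplier accepts iff offered ≥ 0.96·y, so x = 80 − 0.96y. Symmetrically y = 80 − 0.76x.
Substituting: x = 80 − 0.96(80 − 0.76x), giving x(1 − 0.76·0.96) = 80(1 − 0.96).
So x = 80 × 0.04 / 0.2704 ≈ 11.8343, and the supplier receives 80 − x ≈ 68.1657.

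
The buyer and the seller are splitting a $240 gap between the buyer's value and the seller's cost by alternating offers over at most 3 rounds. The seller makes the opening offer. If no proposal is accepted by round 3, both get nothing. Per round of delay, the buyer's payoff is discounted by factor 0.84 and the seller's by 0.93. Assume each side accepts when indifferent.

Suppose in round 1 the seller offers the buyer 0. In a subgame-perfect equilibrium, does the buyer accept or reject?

Round 3 (the seller proposes): the buyer will accept anything ≥ 0, so the seller offers 0 and keeps 240.
Round 2 (the buyer proposes): the seller can get 240 next round, worth 0.93 × 240 = 223.2 now; the buyer offers that and keeps 16.8.
So by rejecting in round 1, the buyer gets 16.8 next round, worth 0.84 × 16.8 = 14.112 now.
Offer 0 < 14.112, so the buyer rejects.

Reject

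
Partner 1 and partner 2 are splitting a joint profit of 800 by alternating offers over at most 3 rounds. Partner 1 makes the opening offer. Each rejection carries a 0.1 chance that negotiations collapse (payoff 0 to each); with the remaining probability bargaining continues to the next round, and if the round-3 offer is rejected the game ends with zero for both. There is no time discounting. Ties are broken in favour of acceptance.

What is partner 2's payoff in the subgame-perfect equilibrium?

72

By backward induction:
Round 3 (partner 1 proposes): partner 2 will accept anything ≥ 0, so partner 1 offers 0 and keeps 800.
Round 2 (partner 2 proposes): rejecting gives partner 1 an expected 0.9 × 800 = 720, so partner 2 offers 720, keeping 80.
Round 1 (partner 1 proposes): rejecting gives partner 2 an expected 0.9 × 80 = 72. Partner 1 offers 72 and keeps 800 − 72 = 728.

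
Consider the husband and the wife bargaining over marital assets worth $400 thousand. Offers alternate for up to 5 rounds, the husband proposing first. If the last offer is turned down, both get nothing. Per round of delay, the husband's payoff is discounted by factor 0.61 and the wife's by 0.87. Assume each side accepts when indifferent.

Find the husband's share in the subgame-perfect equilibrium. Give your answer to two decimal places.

Round 5 (the husband proposes): rejection yields 0 for the wife; the husband offers 0 and keeps 400.
Round 4 (the wife proposes): the husband can get 400 next round, worth 0.61 × 400 = 244 now, so the wife offers 244, keeping 156.
Round 3 (the husband proposes): the wife can get 156 next round, worth 0.87 × 156 = 135.72 now; the husband offers that and keeps 264.28.
Round 2 (the wife proposes): the husband can get 264.28 next round, worth 0.61 × 264.28 = 161.2108 now, so the wife offers 161.2108, keeping 238.7892.
Round 1 (the husband proposes): the wife can get 238.7892 next round, worth 0.87 × 238.7892 = 207.746604 now. The husband offers 207.746604 and keeps 400 − 207.746604 = 192.253396.

192.25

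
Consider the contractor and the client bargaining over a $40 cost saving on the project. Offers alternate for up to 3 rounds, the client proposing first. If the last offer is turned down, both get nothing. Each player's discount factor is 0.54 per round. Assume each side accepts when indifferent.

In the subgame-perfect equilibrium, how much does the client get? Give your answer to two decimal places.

30.06

Work backward from the last round.
Round 3 (the client proposes): the contractor will accept anything ≥ 0, so the client offers 0 and keeps 40.
Round 2 (the contractor proposes): the client can get 40 next round, worth 0.54 × 40 = 21.6 now, so the contractor offers 21.6, keeping 18.4.
Round 1 (the client proposes): the contractor can get 18.4 next round, worth 0.54 × 18.4 = 9.936 now, so the client offers 9.936, keeping 30.064.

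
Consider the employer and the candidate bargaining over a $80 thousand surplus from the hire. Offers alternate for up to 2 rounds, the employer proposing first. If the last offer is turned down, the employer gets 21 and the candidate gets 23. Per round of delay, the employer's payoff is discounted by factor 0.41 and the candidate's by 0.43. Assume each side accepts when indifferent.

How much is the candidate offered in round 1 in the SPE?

25.37

Round 2 (the candidate proposes): the employer gets 21 if talks fail, so the candidate offers 21 and keeps 59.
Round 1 (the employer proposes): the candidate can get 59 next round, worth 0.43 × 59 = 25.37 now; the employer offers that and keeps 54.63.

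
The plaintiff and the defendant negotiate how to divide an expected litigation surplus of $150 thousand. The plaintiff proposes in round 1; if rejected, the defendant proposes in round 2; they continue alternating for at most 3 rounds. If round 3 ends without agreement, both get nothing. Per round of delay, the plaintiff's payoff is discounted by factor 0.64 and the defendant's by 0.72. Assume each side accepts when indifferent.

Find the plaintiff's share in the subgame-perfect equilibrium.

Round 3 (the plaintiff proposes): rejection yields 0 for the defendant; the plaintiff offers 0 and keeps 150.
Round 2 (the defendant proposes): the plaintiff can get 150 next round, worth 0.64 × 150 = 96 now, so the defendant offers 96, keeping 54.
Round 1 (the plaintiff proposes): the defendant can get 54 next round, worth 0.72 × 54 = 38.88 now. The plaintiff offers 38.88 and keeps 150 − 38.88 = 111.12.

111.12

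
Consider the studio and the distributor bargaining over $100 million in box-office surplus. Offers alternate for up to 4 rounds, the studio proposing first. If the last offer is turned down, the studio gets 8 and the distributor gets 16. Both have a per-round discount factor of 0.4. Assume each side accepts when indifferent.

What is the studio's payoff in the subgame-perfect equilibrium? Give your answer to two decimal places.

70.11

Work backward from the last round.
Round 4 (the distributor proposes): the studio gets 8 if talks fail, so the distributor offers 8 and keeps 92.
Round 3 (the studio proposes): the distributor can get 92 next round, worth 0.4 × 92 = 36.8 now, so the studio offers 36.8, keeping 63.2.
Round 2 (the distributor proposes): the studio can get 63.2 next round, worth 0.4 × 63.2 = 25.28 now; the distributor offers that and keeps 74.72.
Round 1 (the studio proposes): the distributor can get 74.72 next round, worth 0.4 × 74.72 = 29.888 now. The studio offers 29.888 and keeps 100 − 29.888 = 70.112.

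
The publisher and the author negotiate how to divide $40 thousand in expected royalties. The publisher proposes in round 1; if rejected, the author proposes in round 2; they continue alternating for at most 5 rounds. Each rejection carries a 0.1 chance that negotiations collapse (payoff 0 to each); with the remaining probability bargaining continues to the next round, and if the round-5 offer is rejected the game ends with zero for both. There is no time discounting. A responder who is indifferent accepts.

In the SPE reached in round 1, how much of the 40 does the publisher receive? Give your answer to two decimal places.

Round 5 (the publisher proposes): rejection yields 0 for the author; the publisher offers 0 and keeps 40.
Round 4 (the author proposes): rejecting gives the publisher an expected 0.9 × 40 = 36, so the author offers 36, keeping 4.
Round 3 (the publisher proposes): rejecting gives the author an expected 0.9 × 4 = 3.6; the publisher offers that and keeps 36.4.
Round 2 (the author proposes): rejecting gives the publisher an expected 0.9 × 36.4 = 32.76, so the author offers 32.76, keeping 7.24.
Round 1 (the publisher proposes): rejecting gives the author an expected 0.9 × 7.24 = 6.516. The publisher offers 6.516 and keeps 40 − 6.516 = 33.484.

33.48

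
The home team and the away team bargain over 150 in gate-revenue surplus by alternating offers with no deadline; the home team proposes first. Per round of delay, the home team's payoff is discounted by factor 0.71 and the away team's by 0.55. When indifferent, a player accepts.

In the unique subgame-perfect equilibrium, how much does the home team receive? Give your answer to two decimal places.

110.75

When the home team proposes, the away team accepts any offer worth at least 0.55 times what the away team would get by proposing next round; and vice versa.
This gives x = 150 − 0.55y and y = 150 − 0.71x, where x and y are each side's share when it proposes.
Hence (1 − 0.55·0.71)x = 150(1 − 0.55), i.e. 0.6095·x = 67.5.
x ≈ 110.7465; the away team's share is 150 − x ≈ 39.2535.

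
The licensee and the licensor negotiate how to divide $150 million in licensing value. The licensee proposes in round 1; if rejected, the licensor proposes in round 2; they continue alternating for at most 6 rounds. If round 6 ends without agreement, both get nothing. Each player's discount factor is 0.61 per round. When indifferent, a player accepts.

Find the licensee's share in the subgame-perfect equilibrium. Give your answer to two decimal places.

Round 6 (the licensor proposes): the licensee will accept anything ≥ 0, so the licensor offers 0 and keeps 150.
Round 5 (the licensee proposes): the licensor can get 150 next round, worth 0.61 × 150 = 91.5 now, so the licensee offers 91.5, keeping 58.5.
Round 4 (the licensor proposes): the licensee can get 58.5 next round, worth 0.61 × 58.5 = 35.685 now, so the licensor offers 35.685, keeping 114.315.
Round 3 (the licensee proposes): the licensor can get 114.315 next round, worth 0.61 × 114.315 = 69.73215 now; the licensee offers that and keeps 80.26785.
Round 2 (the licensor proposes): the licensee can get 80.26785 next round, worth 0.61 × 80.26785 = 48.9633885 now, so the licensor offers 48.9633885, keeping 101.0366115.
Round 1 (the licensee proposes): the licensor can get 101.0366115 next round, worth 0.61 × 101.0366115 = 61.632333015 now. The licensee offers 61.632333015 and keeps 150 − 61.632333015 = 88.367666985.

88.37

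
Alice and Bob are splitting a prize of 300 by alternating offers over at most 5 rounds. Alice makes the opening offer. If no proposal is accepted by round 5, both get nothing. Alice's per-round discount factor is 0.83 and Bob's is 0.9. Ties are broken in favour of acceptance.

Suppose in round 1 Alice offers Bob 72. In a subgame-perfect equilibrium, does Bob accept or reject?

Round 5 (Alice proposes): Bob will accept anything ≥ 0, so Alice offers 0 and keeps 300.
Round 4 (Bob proposes): Alice can get 300 next round, worth 0.83 × 300 = 249 now, so Bob offers 249, keeping 51.
Round 3 (Alice proposes): Bob can get 51 next round, worth 0.9 × 51 = 45.9 now; Alice offers that and keeps 254.1.
Round 2 (Bob proposes): Alice can get 254.1 next round, worth 0.83 × 254.1 = 210.903 now, so Bob offers 210.903, keeping 89.097.
So by rejecting in round 1, Bob gets 89.097 next round, worth 0.9 × 89.097 = 80.1873 now.
Offer 72 < 80.1873, so Bob rejects.

Reject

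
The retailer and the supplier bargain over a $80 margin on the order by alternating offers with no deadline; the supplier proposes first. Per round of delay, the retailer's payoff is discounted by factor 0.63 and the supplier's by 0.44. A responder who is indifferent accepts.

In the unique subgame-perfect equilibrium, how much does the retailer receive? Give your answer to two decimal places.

In a stationary SPE each proposer offers the other exactly their discounted continuation value.
If the supplier keeps x when proposing and the retailer keeps y when proposing, then x = 80 − 0.63y and y = 80 − 0.44x.
Solving: x = 80(1 − 0.63) / (1 − 0.44·0.63) = 29.6 / 0.7228 ≈ 40.9519.
The retailer gets 80 − 40.9519 ≈ 39.0481.

39.05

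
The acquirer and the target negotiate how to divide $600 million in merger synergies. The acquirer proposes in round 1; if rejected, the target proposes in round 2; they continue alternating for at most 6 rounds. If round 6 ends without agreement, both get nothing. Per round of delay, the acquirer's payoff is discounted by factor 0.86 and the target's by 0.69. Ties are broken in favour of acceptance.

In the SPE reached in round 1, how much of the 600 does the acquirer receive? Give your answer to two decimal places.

Round 6 (the target proposes): the acquirer will accept anything ≥ 0, so the target offers 0 and keeps 600.
Round 5 (the acquirer proposes): the target can get 600 next round, worth 0.69 × 600 = 414 now, so the acquirer offers 414, keeping 186.
Round 4 (the target proposes): the acquirer can get 186 next round, worth 0.86 × 186 = 159.96 now, so the target offers 159.96, keeping 440.04.
Round 3 (the acquirer proposes): the target can get 440.04 next round, worth 0.69 × 440.04 = 303.6276 now, so the acquirer offers 303.6276, keeping 296.3724.
Round 2 (the target proposes): the acquirer can get 296.3724 next round, worth 0.86 × 296.3724 = 254.880264 now; the target offers that and keeps 345.119736.
Round 1 (the acquirer proposes): the target can get 345.119736 next round, worth 0.69 × 345.119736 = 238.13261784 now. The acquirer offers 238.13261784 and keeps 600 − 238.13261784 = 361.86738216.

361.87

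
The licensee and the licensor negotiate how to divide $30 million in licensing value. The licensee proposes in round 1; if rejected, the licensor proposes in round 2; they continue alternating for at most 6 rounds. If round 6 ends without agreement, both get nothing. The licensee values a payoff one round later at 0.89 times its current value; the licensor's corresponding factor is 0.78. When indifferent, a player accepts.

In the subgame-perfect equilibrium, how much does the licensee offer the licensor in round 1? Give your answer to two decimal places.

15.64

Round 6 (the licensor proposes): the licensee will accept anything ≥ 0, so the licensor offers 0 and keeps 30.
Round 5 (the licensee proposes): the licensor can get 30 next round, worth 0.78 × 30 = 23.4 now; the licensee offers that and keeps 6.6.
Round 4 (the licensor proposes): the licensee can get 6.6 next round, worth 0.89 × 6.6 = 5.874 now. The licensor offers 5.874 and keeps 30 − 5.874 = 24.126.
Round 3 (the licensee proposes): the licensor can get 24.126 next round, worth 0.78 × 24.126 = 18.81828 now, so the licensee offers 18.81828, keeping 11.18172.
Round 2 (the licensor proposes): the licensee can get 11.18172 next round, worth 0.89 × 11.18172 = 9.9517308 now, so the licensor offers 9.9517308, keeping 20.0482692.
Round 1 (the licensee proposes): the licensor can get 20.0482692 next round, worth 0.78 × 20.0482692 = 15.637649976 now. The licensee offers 15.637649976 and keeps 30 − 15.637649976 = 14.362350024.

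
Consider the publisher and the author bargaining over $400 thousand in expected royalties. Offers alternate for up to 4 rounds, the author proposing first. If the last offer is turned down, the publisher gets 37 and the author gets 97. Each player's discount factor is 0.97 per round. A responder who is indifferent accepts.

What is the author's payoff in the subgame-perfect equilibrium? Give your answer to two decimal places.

111.82

Round 4 (the publisher proposes): the author gets 97 if talks fail, so the publisher offers 97 and keeps 303.
Round 3 (the author proposes): the publisher can get 303 next round, worth 0.97 × 303 = 293.91 now. The author offers 293.91 and keeps 400 − 293.91 = 106.09.
Round 2 (the publisher proposes): the author can get 106.09 next round, worth 0.97 × 106.09 = 102.9073 now; the publisher offers that and keeps 297.0927.
Round 1 (the author proposes): the publisher can get 297.0927 next round, worth 0.97 × 297.0927 = 288.179919 now, so the author offers 288.179919, keeping 111.820081.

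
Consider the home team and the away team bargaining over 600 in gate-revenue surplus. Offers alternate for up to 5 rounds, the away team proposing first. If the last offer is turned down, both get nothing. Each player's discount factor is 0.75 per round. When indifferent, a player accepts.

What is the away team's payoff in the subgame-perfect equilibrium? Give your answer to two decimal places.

424.22

By backward induction:
Round 5 (the away team proposes): the home team will accept anything ≥ 0, so the away team offers 0 and keeps 600.
Round 4 (the home team proposes): the away team can get 600 next round, worth 0.75 × 600 = 450 now. The home team offers 450 and keeps 600 − 450 = 150.
Round 3 (the away team proposes): the home team can get 150 next round, worth 0.75 × 150 = 112.5 now. The away team offers 112.5 and keeps 600 − 112.5 = 487.5.
Round 2 (the home team proposes): the away team can get 487.5 next round, worth 0.75 × 487.5 = 365.625 now, so the home team offers 365.625, keeping 234.375.
Round 1 (the away team proposes): the home team can get 234.375 next round, worth 0.75 × 234.375 = 175.78125 now. The away team offers 175.78125 and keeps 600 − 175.78125 = 424.21875.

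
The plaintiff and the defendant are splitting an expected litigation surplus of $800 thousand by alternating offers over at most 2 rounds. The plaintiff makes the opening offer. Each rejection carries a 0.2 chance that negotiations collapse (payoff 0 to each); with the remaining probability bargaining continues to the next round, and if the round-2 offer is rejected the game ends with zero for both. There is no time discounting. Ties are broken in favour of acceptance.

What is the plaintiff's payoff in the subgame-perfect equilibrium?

Round 2 (the defendant proposes): rejection yields 0 for the plaintiff; the defendant offers 0 and keeps 800.
Round 1 (the plaintiff proposes): rejecting gives the defendant an expected 0.8 × 800 = 640; the plaintiff offers that and keeps 160.

160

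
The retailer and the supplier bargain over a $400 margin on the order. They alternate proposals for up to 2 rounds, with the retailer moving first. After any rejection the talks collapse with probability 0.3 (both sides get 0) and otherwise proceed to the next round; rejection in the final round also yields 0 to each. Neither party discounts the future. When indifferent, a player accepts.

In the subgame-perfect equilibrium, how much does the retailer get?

Round 2 (the supplier proposes): rejection yields 0 for the retailer; the supplier offers 0 and keeps 400.
Round 1 (the retailer proposes): rejecting gives the supplier an expected 0.7 × 400 = 280; the retailer offers that and keeps 120.

120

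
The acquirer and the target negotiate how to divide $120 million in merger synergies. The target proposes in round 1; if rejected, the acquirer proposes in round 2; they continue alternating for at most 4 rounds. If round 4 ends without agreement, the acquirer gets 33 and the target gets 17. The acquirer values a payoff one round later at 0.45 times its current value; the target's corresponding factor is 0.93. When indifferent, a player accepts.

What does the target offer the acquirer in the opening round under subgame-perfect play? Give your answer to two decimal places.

Round 4 (the acquirer proposes): the target gets 17 if talks fail, so the acquirer offers 17 and keeps 103.
Round 3 (the target proposes): the acquirer can get 103 next round, worth 0.45 × 103 = 46.35 now; the target offers that and keeps 73.65.
Round 2 (the acquirer proposes): the target can get 73.65 next round, worth 0.93 × 73.65 = 68.4945 now. The acquirer offers 68.4945 and keeps 120 − 68.4945 = 51.5055.
Round 1 (the target proposes): the acquirer can get 51.5055 next round, worth 0.45 × 51.5055 = 23.177475 now, so the target offers 23.177475, keeping 96.822525.

23.18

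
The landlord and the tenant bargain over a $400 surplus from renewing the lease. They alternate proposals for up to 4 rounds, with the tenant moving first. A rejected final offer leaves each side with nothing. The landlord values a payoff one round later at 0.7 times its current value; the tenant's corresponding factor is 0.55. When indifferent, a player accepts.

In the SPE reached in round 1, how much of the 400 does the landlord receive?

Round 4 (the landlord proposes): rejection yields 0 for the tenant; the landlord offers 0 and keeps 400.
Round 3 (the tenant proposes): the landlord can get 400 next round, worth 0.7 × 400 = 280 now; the tenant offers that and keeps 120.
Round 2 (the landlord proposes): the tenant can get 120 next round, worth 0.55 × 120 = 66 now; the landlord offers that and keeps 334.
Round 1 (the tenant proposes): the landlord can get 334 next round, worth 0.7 × 334 = 233.8 now, so the tenant offers 233.8, keeping 166.2.

233.8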